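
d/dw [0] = 0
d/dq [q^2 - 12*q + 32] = 2*q - 12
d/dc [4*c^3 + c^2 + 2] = 2*c*(6*c + 1)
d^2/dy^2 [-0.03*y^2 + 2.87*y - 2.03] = -0.0600000000000000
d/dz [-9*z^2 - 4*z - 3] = -18*z - 4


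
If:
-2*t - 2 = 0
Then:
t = -1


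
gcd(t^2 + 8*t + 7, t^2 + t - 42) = t + 7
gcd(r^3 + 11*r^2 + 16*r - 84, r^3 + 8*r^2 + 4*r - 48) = r^2 + 4*r - 12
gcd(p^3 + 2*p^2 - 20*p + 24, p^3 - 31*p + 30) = p + 6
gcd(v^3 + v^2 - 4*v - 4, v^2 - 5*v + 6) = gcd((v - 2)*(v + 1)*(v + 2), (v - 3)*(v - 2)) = v - 2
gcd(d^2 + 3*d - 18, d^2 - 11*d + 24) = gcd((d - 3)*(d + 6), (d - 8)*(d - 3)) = d - 3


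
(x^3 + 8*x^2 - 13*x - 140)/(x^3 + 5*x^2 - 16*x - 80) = (x + 7)/(x + 4)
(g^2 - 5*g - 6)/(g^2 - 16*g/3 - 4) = 3*(g + 1)/(3*g + 2)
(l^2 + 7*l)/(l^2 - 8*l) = (l + 7)/(l - 8)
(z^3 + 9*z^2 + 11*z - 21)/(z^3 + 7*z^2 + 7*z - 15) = (z + 7)/(z + 5)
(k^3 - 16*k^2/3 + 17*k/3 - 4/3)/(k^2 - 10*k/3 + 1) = (k^2 - 5*k + 4)/(k - 3)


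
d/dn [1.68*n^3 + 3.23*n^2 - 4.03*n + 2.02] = 5.04*n^2 + 6.46*n - 4.03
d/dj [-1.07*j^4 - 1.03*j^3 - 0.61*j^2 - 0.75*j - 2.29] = -4.28*j^3 - 3.09*j^2 - 1.22*j - 0.75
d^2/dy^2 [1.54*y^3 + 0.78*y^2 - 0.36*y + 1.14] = 9.24*y + 1.56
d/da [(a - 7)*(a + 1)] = 2*a - 6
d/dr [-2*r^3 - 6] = -6*r^2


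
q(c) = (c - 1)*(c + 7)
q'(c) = 2*c + 6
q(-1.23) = -12.87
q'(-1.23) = 3.54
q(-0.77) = -11.03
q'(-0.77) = 4.46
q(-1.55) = -13.90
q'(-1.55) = 2.90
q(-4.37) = -14.12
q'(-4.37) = -2.74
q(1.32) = 2.66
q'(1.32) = 8.64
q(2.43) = 13.48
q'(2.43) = 10.86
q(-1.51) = -13.78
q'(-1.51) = 2.98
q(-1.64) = -14.15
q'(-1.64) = 2.72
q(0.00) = -7.00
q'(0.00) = 6.00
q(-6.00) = -7.00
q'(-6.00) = -6.00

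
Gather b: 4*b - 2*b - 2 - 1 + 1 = 2*b - 2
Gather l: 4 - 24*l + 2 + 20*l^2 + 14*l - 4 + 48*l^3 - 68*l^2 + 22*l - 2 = 48*l^3 - 48*l^2 + 12*l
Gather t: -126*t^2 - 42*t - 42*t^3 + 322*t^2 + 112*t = -42*t^3 + 196*t^2 + 70*t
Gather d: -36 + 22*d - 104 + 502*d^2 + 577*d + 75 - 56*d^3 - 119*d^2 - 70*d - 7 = -56*d^3 + 383*d^2 + 529*d - 72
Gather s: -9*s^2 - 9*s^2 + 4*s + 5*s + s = -18*s^2 + 10*s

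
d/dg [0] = 0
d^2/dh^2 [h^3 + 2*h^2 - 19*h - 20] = 6*h + 4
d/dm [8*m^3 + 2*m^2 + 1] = 4*m*(6*m + 1)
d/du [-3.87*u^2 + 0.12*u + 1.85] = 0.12 - 7.74*u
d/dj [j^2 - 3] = 2*j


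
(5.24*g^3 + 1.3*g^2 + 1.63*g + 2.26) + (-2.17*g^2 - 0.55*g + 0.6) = 5.24*g^3 - 0.87*g^2 + 1.08*g + 2.86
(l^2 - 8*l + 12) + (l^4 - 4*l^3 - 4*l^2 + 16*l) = l^4 - 4*l^3 - 3*l^2 + 8*l + 12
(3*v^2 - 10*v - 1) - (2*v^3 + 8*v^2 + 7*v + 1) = -2*v^3 - 5*v^2 - 17*v - 2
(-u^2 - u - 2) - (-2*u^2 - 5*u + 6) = u^2 + 4*u - 8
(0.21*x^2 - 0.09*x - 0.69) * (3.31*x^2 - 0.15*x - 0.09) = 0.6951*x^4 - 0.3294*x^3 - 2.2893*x^2 + 0.1116*x + 0.0621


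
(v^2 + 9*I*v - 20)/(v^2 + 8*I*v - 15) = (v + 4*I)/(v + 3*I)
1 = 1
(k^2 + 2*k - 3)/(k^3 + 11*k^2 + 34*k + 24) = (k^2 + 2*k - 3)/(k^3 + 11*k^2 + 34*k + 24)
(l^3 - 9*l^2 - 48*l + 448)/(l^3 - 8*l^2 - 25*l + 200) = (l^2 - l - 56)/(l^2 - 25)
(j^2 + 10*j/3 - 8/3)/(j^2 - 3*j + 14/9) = 3*(j + 4)/(3*j - 7)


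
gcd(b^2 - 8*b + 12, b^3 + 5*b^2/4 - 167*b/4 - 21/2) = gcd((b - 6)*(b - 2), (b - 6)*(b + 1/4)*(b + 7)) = b - 6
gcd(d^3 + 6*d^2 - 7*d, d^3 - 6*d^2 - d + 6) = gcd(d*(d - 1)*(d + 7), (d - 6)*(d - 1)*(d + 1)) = d - 1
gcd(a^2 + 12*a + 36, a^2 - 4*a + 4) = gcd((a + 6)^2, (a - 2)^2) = 1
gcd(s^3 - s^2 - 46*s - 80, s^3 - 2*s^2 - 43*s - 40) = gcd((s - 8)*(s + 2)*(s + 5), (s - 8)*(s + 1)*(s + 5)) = s^2 - 3*s - 40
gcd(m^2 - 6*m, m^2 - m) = m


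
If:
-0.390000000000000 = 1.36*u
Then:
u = -0.29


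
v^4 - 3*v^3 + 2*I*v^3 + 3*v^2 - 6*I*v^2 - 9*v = v*(v - 3)*(v - I)*(v + 3*I)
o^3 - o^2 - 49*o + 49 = (o - 7)*(o - 1)*(o + 7)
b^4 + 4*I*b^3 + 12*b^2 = b^2*(b - 2*I)*(b + 6*I)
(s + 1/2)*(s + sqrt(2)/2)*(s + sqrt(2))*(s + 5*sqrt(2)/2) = s^4 + s^3/2 + 4*sqrt(2)*s^3 + 2*sqrt(2)*s^2 + 17*s^2/2 + 5*sqrt(2)*s/2 + 17*s/4 + 5*sqrt(2)/4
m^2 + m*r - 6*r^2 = (m - 2*r)*(m + 3*r)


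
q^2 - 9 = (q - 3)*(q + 3)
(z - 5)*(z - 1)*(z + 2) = z^3 - 4*z^2 - 7*z + 10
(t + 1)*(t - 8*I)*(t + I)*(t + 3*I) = t^4 + t^3 - 4*I*t^3 + 29*t^2 - 4*I*t^2 + 29*t + 24*I*t + 24*I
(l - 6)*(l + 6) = l^2 - 36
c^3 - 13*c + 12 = (c - 3)*(c - 1)*(c + 4)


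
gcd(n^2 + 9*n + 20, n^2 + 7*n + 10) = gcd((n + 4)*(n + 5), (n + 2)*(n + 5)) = n + 5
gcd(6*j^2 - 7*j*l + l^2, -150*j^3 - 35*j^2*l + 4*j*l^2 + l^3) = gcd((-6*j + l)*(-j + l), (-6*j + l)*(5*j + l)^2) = 6*j - l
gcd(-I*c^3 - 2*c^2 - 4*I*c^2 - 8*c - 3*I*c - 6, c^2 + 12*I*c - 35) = 1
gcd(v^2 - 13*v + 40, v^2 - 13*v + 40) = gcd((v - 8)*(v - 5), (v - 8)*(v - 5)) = v^2 - 13*v + 40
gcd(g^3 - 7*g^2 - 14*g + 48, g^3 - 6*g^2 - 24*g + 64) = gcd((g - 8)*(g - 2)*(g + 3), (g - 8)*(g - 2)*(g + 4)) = g^2 - 10*g + 16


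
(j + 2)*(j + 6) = j^2 + 8*j + 12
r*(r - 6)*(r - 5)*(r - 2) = r^4 - 13*r^3 + 52*r^2 - 60*r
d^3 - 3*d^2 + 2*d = d*(d - 2)*(d - 1)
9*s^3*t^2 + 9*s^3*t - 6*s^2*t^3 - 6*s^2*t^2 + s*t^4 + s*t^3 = t*(-3*s + t)^2*(s*t + s)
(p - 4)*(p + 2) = p^2 - 2*p - 8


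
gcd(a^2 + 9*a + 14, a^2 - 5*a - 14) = a + 2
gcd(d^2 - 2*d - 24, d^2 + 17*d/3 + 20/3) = d + 4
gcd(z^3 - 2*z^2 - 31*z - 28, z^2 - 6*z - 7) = z^2 - 6*z - 7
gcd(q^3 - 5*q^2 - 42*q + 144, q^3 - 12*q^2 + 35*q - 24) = q^2 - 11*q + 24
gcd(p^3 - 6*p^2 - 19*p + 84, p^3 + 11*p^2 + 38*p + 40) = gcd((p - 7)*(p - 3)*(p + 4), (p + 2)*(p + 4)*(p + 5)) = p + 4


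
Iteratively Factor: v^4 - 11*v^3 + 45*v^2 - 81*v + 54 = (v - 2)*(v^3 - 9*v^2 + 27*v - 27) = (v - 3)*(v - 2)*(v^2 - 6*v + 9) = (v - 3)^2*(v - 2)*(v - 3)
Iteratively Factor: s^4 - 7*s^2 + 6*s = (s)*(s^3 - 7*s + 6) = s*(s - 1)*(s^2 + s - 6) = s*(s - 1)*(s + 3)*(s - 2)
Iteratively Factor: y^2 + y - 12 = (y + 4)*(y - 3)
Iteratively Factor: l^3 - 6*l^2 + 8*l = (l)*(l^2 - 6*l + 8) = l*(l - 2)*(l - 4)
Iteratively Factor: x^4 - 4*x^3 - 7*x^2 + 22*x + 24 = (x + 2)*(x^3 - 6*x^2 + 5*x + 12) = (x - 4)*(x + 2)*(x^2 - 2*x - 3) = (x - 4)*(x + 1)*(x + 2)*(x - 3)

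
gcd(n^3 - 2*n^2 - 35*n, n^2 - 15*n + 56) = n - 7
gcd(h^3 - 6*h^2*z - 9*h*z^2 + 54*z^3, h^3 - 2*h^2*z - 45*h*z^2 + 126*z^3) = h^2 - 9*h*z + 18*z^2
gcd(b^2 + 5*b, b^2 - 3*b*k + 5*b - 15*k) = b + 5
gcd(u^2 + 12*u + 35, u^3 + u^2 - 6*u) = 1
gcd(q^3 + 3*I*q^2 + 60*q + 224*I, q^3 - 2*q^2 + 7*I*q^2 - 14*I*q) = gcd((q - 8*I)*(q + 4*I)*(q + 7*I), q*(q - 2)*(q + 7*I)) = q + 7*I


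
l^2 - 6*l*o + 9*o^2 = (l - 3*o)^2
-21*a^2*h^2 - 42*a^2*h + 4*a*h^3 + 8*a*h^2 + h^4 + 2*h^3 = h*(-3*a + h)*(7*a + h)*(h + 2)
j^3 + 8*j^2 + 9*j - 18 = (j - 1)*(j + 3)*(j + 6)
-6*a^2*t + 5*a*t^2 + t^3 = t*(-a + t)*(6*a + t)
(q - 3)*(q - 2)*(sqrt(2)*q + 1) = sqrt(2)*q^3 - 5*sqrt(2)*q^2 + q^2 - 5*q + 6*sqrt(2)*q + 6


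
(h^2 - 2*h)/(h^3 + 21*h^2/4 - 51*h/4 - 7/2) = 4*h/(4*h^2 + 29*h + 7)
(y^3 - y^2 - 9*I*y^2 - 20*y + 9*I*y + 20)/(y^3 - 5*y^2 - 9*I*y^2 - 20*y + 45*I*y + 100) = (y - 1)/(y - 5)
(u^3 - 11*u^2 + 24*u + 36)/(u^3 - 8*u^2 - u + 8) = (u^2 - 12*u + 36)/(u^2 - 9*u + 8)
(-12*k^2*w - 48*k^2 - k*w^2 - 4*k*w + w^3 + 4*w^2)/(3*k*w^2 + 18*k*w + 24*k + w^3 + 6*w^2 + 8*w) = (-4*k + w)/(w + 2)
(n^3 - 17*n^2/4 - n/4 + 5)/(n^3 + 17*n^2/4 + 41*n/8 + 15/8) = 2*(4*n^2 - 21*n + 20)/(8*n^2 + 26*n + 15)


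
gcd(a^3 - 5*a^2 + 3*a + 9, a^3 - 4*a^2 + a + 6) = a^2 - 2*a - 3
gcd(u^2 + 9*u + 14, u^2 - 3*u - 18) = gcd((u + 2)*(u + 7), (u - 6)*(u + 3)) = 1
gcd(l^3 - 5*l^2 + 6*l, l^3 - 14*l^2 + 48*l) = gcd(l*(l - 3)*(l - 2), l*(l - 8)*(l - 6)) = l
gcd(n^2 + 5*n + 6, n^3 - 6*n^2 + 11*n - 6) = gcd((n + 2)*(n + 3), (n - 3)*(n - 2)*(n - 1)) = 1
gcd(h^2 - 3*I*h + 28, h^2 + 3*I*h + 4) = h + 4*I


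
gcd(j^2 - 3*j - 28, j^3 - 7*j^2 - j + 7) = j - 7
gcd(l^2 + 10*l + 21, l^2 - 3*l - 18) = l + 3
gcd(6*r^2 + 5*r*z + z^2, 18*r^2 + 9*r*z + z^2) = 3*r + z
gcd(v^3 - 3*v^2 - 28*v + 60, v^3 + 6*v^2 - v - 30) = v^2 + 3*v - 10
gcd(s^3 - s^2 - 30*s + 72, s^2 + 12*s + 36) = s + 6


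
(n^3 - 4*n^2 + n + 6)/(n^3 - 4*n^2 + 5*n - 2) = (n^2 - 2*n - 3)/(n^2 - 2*n + 1)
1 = 1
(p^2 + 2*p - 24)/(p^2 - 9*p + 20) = (p + 6)/(p - 5)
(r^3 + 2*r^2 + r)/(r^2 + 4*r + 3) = r*(r + 1)/(r + 3)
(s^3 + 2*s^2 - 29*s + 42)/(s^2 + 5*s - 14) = s - 3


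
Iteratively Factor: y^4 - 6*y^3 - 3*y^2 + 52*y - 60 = (y - 5)*(y^3 - y^2 - 8*y + 12) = (y - 5)*(y - 2)*(y^2 + y - 6) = (y - 5)*(y - 2)^2*(y + 3)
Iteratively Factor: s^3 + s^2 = (s + 1)*(s^2) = s*(s + 1)*(s)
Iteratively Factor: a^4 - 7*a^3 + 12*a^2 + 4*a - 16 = (a - 4)*(a^3 - 3*a^2 + 4) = (a - 4)*(a - 2)*(a^2 - a - 2) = (a - 4)*(a - 2)*(a + 1)*(a - 2)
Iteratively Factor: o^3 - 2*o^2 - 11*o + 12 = (o - 1)*(o^2 - o - 12) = (o - 4)*(o - 1)*(o + 3)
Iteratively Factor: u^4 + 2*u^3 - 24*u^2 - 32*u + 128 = (u - 2)*(u^3 + 4*u^2 - 16*u - 64) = (u - 2)*(u + 4)*(u^2 - 16) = (u - 2)*(u + 4)^2*(u - 4)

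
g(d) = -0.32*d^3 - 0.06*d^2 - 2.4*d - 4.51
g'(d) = -0.96*d^2 - 0.12*d - 2.4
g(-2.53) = 6.36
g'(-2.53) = -8.24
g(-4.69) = 38.44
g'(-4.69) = -22.95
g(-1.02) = -1.78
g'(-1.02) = -3.28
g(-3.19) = 12.92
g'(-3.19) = -11.79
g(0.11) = -4.78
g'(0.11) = -2.42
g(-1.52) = 0.12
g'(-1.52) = -4.44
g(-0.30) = -3.79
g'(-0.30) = -2.45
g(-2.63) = 7.21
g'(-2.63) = -8.72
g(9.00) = -264.25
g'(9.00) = -81.24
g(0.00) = -4.51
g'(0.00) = -2.40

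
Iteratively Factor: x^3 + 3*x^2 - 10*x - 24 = (x - 3)*(x^2 + 6*x + 8) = (x - 3)*(x + 2)*(x + 4)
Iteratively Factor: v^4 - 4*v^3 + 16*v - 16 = (v - 2)*(v^3 - 2*v^2 - 4*v + 8) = (v - 2)*(v + 2)*(v^2 - 4*v + 4) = (v - 2)^2*(v + 2)*(v - 2)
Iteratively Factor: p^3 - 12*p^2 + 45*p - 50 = (p - 5)*(p^2 - 7*p + 10) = (p - 5)*(p - 2)*(p - 5)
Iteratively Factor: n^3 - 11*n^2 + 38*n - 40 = (n - 4)*(n^2 - 7*n + 10) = (n - 4)*(n - 2)*(n - 5)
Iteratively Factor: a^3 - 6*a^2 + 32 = (a + 2)*(a^2 - 8*a + 16) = (a - 4)*(a + 2)*(a - 4)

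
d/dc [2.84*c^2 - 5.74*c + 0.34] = 5.68*c - 5.74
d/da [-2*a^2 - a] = -4*a - 1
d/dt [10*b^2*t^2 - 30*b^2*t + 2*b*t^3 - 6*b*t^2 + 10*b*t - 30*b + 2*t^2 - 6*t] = 20*b^2*t - 30*b^2 + 6*b*t^2 - 12*b*t + 10*b + 4*t - 6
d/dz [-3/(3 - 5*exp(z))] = -15*exp(z)/(5*exp(z) - 3)^2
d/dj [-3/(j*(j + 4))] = 6*(j + 2)/(j^2*(j + 4)^2)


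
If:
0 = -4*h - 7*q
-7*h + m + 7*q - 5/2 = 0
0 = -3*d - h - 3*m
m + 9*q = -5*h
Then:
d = 25/228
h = -35/152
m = -5/152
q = 5/38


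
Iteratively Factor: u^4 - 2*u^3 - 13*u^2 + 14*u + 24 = (u + 3)*(u^3 - 5*u^2 + 2*u + 8) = (u + 1)*(u + 3)*(u^2 - 6*u + 8) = (u - 2)*(u + 1)*(u + 3)*(u - 4)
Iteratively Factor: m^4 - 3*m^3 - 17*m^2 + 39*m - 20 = (m + 4)*(m^3 - 7*m^2 + 11*m - 5) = (m - 1)*(m + 4)*(m^2 - 6*m + 5) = (m - 5)*(m - 1)*(m + 4)*(m - 1)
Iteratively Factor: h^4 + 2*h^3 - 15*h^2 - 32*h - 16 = (h + 1)*(h^3 + h^2 - 16*h - 16) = (h + 1)*(h + 4)*(h^2 - 3*h - 4) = (h + 1)^2*(h + 4)*(h - 4)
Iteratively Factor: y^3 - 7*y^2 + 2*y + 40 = (y - 4)*(y^2 - 3*y - 10) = (y - 4)*(y + 2)*(y - 5)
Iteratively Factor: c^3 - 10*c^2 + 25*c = (c)*(c^2 - 10*c + 25) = c*(c - 5)*(c - 5)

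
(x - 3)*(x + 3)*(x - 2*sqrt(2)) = x^3 - 2*sqrt(2)*x^2 - 9*x + 18*sqrt(2)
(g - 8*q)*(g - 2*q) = g^2 - 10*g*q + 16*q^2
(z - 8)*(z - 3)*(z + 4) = z^3 - 7*z^2 - 20*z + 96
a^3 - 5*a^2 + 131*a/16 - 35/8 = (a - 2)*(a - 7/4)*(a - 5/4)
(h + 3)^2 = h^2 + 6*h + 9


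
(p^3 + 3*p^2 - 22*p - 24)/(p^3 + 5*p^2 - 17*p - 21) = (p^2 + 2*p - 24)/(p^2 + 4*p - 21)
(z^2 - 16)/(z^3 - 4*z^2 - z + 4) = (z + 4)/(z^2 - 1)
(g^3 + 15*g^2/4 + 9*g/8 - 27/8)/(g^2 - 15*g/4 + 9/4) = (2*g^2 + 9*g + 9)/(2*(g - 3))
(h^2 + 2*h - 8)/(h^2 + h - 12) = (h - 2)/(h - 3)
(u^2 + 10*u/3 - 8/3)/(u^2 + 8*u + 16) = (u - 2/3)/(u + 4)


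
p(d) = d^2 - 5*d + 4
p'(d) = 2*d - 5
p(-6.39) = 76.78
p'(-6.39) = -17.78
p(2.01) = -2.01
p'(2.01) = -0.98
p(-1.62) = 14.72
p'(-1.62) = -8.24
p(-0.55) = 7.05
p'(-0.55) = -6.10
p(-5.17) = 56.58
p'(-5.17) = -15.34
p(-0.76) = 8.38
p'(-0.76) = -6.52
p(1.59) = -1.42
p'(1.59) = -1.82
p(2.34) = -2.22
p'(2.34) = -0.32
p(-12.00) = 208.00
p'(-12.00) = -29.00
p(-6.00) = 70.00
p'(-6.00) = -17.00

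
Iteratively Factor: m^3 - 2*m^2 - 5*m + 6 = (m - 3)*(m^2 + m - 2) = (m - 3)*(m - 1)*(m + 2)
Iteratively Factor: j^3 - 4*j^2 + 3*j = (j - 1)*(j^2 - 3*j) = (j - 3)*(j - 1)*(j)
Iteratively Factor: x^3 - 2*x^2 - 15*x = (x + 3)*(x^2 - 5*x) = (x - 5)*(x + 3)*(x)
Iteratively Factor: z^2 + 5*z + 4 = (z + 1)*(z + 4)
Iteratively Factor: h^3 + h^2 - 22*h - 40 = (h - 5)*(h^2 + 6*h + 8) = (h - 5)*(h + 4)*(h + 2)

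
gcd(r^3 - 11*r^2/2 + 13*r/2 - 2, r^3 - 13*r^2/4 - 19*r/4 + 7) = r^2 - 5*r + 4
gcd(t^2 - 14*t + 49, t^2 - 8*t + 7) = t - 7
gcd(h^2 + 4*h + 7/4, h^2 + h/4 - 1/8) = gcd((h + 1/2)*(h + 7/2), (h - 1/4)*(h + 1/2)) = h + 1/2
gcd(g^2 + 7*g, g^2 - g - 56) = g + 7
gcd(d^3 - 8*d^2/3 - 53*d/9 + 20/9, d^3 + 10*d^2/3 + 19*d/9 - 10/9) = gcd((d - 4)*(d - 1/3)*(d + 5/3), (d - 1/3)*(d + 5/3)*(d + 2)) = d^2 + 4*d/3 - 5/9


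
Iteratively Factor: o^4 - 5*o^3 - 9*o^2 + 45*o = (o - 5)*(o^3 - 9*o) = (o - 5)*(o - 3)*(o^2 + 3*o) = (o - 5)*(o - 3)*(o + 3)*(o)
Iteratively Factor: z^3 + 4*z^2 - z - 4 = (z + 4)*(z^2 - 1) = (z - 1)*(z + 4)*(z + 1)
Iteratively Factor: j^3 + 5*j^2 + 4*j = (j + 1)*(j^2 + 4*j) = j*(j + 1)*(j + 4)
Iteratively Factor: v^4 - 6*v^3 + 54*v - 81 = (v - 3)*(v^3 - 3*v^2 - 9*v + 27) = (v - 3)^2*(v^2 - 9) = (v - 3)^2*(v + 3)*(v - 3)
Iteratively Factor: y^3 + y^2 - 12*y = (y - 3)*(y^2 + 4*y) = y*(y - 3)*(y + 4)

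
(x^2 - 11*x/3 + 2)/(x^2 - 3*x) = (x - 2/3)/x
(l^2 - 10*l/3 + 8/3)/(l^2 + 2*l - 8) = (l - 4/3)/(l + 4)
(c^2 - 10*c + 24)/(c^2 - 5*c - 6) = (c - 4)/(c + 1)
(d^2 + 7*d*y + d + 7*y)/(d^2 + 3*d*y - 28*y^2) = (-d - 1)/(-d + 4*y)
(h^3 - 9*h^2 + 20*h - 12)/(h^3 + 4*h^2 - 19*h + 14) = (h - 6)/(h + 7)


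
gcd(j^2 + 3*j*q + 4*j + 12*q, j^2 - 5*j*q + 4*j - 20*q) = j + 4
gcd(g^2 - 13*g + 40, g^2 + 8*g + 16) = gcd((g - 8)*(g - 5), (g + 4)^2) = 1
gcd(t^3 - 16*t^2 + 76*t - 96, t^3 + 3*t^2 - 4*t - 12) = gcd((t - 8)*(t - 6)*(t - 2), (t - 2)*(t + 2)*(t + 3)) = t - 2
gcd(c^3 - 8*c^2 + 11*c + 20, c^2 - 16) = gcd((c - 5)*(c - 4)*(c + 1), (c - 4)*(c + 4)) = c - 4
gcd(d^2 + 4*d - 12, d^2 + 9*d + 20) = 1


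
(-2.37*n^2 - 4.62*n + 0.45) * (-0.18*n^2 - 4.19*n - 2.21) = 0.4266*n^4 + 10.7619*n^3 + 24.5145*n^2 + 8.3247*n - 0.9945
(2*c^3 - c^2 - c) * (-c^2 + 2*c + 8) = -2*c^5 + 5*c^4 + 15*c^3 - 10*c^2 - 8*c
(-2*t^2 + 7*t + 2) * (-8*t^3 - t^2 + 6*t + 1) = 16*t^5 - 54*t^4 - 35*t^3 + 38*t^2 + 19*t + 2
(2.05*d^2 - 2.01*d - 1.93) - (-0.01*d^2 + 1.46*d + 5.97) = 2.06*d^2 - 3.47*d - 7.9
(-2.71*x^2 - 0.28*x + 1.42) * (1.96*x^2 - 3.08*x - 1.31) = -5.3116*x^4 + 7.798*x^3 + 7.1957*x^2 - 4.0068*x - 1.8602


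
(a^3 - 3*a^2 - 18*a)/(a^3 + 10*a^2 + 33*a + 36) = a*(a - 6)/(a^2 + 7*a + 12)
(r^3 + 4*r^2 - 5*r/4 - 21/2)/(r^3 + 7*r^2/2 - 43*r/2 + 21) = (r^2 + 11*r/2 + 7)/(r^2 + 5*r - 14)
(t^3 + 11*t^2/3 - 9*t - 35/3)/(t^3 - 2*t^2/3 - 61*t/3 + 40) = (3*t^2 - 4*t - 7)/(3*t^2 - 17*t + 24)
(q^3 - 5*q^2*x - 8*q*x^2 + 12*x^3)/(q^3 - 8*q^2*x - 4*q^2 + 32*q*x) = (q^3 - 5*q^2*x - 8*q*x^2 + 12*x^3)/(q*(q^2 - 8*q*x - 4*q + 32*x))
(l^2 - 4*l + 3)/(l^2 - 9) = (l - 1)/(l + 3)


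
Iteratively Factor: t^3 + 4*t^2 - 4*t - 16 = (t + 2)*(t^2 + 2*t - 8) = (t - 2)*(t + 2)*(t + 4)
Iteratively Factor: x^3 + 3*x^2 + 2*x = (x + 2)*(x^2 + x) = x*(x + 2)*(x + 1)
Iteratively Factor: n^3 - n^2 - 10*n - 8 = (n + 1)*(n^2 - 2*n - 8) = (n + 1)*(n + 2)*(n - 4)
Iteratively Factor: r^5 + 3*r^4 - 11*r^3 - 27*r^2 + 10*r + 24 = (r + 1)*(r^4 + 2*r^3 - 13*r^2 - 14*r + 24) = (r - 1)*(r + 1)*(r^3 + 3*r^2 - 10*r - 24) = (r - 1)*(r + 1)*(r + 4)*(r^2 - r - 6) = (r - 1)*(r + 1)*(r + 2)*(r + 4)*(r - 3)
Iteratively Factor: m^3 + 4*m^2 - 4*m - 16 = (m + 4)*(m^2 - 4) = (m + 2)*(m + 4)*(m - 2)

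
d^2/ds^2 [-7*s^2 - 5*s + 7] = -14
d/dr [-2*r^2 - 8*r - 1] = -4*r - 8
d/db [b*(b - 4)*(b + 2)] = 3*b^2 - 4*b - 8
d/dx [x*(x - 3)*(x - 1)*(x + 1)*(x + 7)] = 5*x^4 + 16*x^3 - 66*x^2 - 8*x + 21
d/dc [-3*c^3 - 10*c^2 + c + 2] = -9*c^2 - 20*c + 1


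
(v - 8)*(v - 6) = v^2 - 14*v + 48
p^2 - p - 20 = (p - 5)*(p + 4)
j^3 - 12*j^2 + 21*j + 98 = (j - 7)^2*(j + 2)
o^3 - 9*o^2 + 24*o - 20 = (o - 5)*(o - 2)^2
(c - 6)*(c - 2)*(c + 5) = c^3 - 3*c^2 - 28*c + 60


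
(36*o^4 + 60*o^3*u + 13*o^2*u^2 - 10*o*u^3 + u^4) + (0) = 36*o^4 + 60*o^3*u + 13*o^2*u^2 - 10*o*u^3 + u^4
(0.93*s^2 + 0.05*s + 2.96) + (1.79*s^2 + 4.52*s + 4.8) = 2.72*s^2 + 4.57*s + 7.76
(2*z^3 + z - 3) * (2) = 4*z^3 + 2*z - 6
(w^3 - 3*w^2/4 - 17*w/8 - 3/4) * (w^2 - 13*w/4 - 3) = w^5 - 4*w^4 - 43*w^3/16 + 269*w^2/32 + 141*w/16 + 9/4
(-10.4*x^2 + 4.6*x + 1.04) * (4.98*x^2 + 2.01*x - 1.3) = -51.792*x^4 + 2.004*x^3 + 27.9452*x^2 - 3.8896*x - 1.352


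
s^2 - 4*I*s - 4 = (s - 2*I)^2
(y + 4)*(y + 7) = y^2 + 11*y + 28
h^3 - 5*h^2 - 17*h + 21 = (h - 7)*(h - 1)*(h + 3)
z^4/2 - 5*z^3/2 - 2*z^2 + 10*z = z*(z/2 + 1)*(z - 5)*(z - 2)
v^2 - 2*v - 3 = (v - 3)*(v + 1)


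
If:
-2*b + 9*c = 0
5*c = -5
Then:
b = -9/2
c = -1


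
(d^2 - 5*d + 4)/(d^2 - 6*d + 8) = (d - 1)/(d - 2)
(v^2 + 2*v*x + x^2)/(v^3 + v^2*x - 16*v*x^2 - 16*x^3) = (-v - x)/(-v^2 + 16*x^2)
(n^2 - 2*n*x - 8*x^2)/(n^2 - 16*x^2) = (n + 2*x)/(n + 4*x)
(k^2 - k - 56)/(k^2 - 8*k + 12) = (k^2 - k - 56)/(k^2 - 8*k + 12)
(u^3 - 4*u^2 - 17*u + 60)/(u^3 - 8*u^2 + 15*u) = (u + 4)/u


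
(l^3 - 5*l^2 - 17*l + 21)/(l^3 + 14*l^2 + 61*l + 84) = (l^2 - 8*l + 7)/(l^2 + 11*l + 28)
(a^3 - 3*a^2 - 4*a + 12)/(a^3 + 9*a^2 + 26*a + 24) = (a^2 - 5*a + 6)/(a^2 + 7*a + 12)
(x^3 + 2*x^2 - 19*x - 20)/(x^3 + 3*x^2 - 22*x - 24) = (x + 5)/(x + 6)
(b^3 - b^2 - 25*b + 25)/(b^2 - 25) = b - 1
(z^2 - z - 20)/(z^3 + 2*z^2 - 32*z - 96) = (z - 5)/(z^2 - 2*z - 24)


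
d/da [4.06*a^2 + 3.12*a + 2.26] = 8.12*a + 3.12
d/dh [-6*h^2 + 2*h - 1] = 2 - 12*h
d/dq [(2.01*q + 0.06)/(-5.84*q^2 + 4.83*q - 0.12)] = (11.7384*q^2 + 0.700799999999999*q - 0.531)/(34.1056*q^4 - 56.4144*q^3 + 24.7305*q^2 - 1.1592*q + 0.0144)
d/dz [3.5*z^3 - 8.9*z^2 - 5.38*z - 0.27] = 10.5*z^2 - 17.8*z - 5.38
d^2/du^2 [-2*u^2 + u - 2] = -4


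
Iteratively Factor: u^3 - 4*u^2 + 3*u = (u - 3)*(u^2 - u) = (u - 3)*(u - 1)*(u)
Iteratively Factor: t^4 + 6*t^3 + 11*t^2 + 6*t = (t + 3)*(t^3 + 3*t^2 + 2*t) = (t + 2)*(t + 3)*(t^2 + t) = (t + 1)*(t + 2)*(t + 3)*(t)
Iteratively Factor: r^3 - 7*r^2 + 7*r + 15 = (r + 1)*(r^2 - 8*r + 15) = (r - 5)*(r + 1)*(r - 3)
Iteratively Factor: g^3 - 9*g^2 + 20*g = (g)*(g^2 - 9*g + 20) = g*(g - 4)*(g - 5)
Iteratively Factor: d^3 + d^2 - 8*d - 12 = (d + 2)*(d^2 - d - 6) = (d - 3)*(d + 2)*(d + 2)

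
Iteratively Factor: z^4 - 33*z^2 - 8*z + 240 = (z + 4)*(z^3 - 4*z^2 - 17*z + 60) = (z + 4)^2*(z^2 - 8*z + 15) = (z - 3)*(z + 4)^2*(z - 5)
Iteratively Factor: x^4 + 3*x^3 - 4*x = (x + 2)*(x^3 + x^2 - 2*x) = x*(x + 2)*(x^2 + x - 2) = x*(x + 2)^2*(x - 1)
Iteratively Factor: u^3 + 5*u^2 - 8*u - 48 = (u - 3)*(u^2 + 8*u + 16) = (u - 3)*(u + 4)*(u + 4)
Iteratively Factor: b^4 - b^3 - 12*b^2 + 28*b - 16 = (b - 2)*(b^3 + b^2 - 10*b + 8) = (b - 2)*(b - 1)*(b^2 + 2*b - 8) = (b - 2)*(b - 1)*(b + 4)*(b - 2)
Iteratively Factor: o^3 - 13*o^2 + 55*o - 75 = (o - 3)*(o^2 - 10*o + 25) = (o - 5)*(o - 3)*(o - 5)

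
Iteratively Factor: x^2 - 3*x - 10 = (x - 5)*(x + 2)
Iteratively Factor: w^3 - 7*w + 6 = (w + 3)*(w^2 - 3*w + 2) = (w - 1)*(w + 3)*(w - 2)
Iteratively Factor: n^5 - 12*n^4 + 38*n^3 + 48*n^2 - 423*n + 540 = (n - 3)*(n^4 - 9*n^3 + 11*n^2 + 81*n - 180) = (n - 3)*(n + 3)*(n^3 - 12*n^2 + 47*n - 60) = (n - 3)^2*(n + 3)*(n^2 - 9*n + 20) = (n - 5)*(n - 3)^2*(n + 3)*(n - 4)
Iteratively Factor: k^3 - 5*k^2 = (k)*(k^2 - 5*k) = k^2*(k - 5)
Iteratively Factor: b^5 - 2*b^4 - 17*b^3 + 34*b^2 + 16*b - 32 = (b + 4)*(b^4 - 6*b^3 + 7*b^2 + 6*b - 8) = (b - 1)*(b + 4)*(b^3 - 5*b^2 + 2*b + 8) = (b - 1)*(b + 1)*(b + 4)*(b^2 - 6*b + 8) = (b - 2)*(b - 1)*(b + 1)*(b + 4)*(b - 4)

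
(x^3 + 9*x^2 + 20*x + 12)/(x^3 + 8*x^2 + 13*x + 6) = (x + 2)/(x + 1)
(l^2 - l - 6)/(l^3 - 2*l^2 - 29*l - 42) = (l - 3)/(l^2 - 4*l - 21)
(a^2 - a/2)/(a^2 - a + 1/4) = 2*a/(2*a - 1)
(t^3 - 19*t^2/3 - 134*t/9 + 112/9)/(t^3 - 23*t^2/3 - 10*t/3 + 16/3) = (t + 7/3)/(t + 1)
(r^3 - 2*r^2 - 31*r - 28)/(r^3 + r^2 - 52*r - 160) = (r^2 - 6*r - 7)/(r^2 - 3*r - 40)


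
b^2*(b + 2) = b^3 + 2*b^2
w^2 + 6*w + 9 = (w + 3)^2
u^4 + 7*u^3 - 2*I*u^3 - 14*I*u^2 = u^2*(u + 7)*(u - 2*I)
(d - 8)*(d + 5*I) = d^2 - 8*d + 5*I*d - 40*I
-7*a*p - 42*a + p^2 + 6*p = (-7*a + p)*(p + 6)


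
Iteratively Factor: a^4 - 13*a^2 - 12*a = (a - 4)*(a^3 + 4*a^2 + 3*a) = (a - 4)*(a + 3)*(a^2 + a) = a*(a - 4)*(a + 3)*(a + 1)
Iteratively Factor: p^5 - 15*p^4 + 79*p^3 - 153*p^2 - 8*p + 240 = (p - 4)*(p^4 - 11*p^3 + 35*p^2 - 13*p - 60) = (p - 4)*(p + 1)*(p^3 - 12*p^2 + 47*p - 60) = (p - 4)^2*(p + 1)*(p^2 - 8*p + 15) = (p - 5)*(p - 4)^2*(p + 1)*(p - 3)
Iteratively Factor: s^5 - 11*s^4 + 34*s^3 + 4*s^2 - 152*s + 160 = (s - 2)*(s^4 - 9*s^3 + 16*s^2 + 36*s - 80) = (s - 5)*(s - 2)*(s^3 - 4*s^2 - 4*s + 16) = (s - 5)*(s - 2)*(s + 2)*(s^2 - 6*s + 8) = (s - 5)*(s - 4)*(s - 2)*(s + 2)*(s - 2)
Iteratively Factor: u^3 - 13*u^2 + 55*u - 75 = (u - 3)*(u^2 - 10*u + 25) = (u - 5)*(u - 3)*(u - 5)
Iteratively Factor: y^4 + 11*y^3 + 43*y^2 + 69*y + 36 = (y + 1)*(y^3 + 10*y^2 + 33*y + 36) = (y + 1)*(y + 3)*(y^2 + 7*y + 12) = (y + 1)*(y + 3)^2*(y + 4)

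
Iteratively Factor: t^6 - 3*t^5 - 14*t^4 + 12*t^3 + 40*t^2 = (t - 2)*(t^5 - t^4 - 16*t^3 - 20*t^2) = t*(t - 2)*(t^4 - t^3 - 16*t^2 - 20*t) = t*(t - 2)*(t + 2)*(t^3 - 3*t^2 - 10*t) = t*(t - 5)*(t - 2)*(t + 2)*(t^2 + 2*t) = t*(t - 5)*(t - 2)*(t + 2)^2*(t)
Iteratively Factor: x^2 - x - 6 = (x + 2)*(x - 3)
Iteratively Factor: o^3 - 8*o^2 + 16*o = (o - 4)*(o^2 - 4*o) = (o - 4)^2*(o)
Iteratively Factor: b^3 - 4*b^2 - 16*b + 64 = (b - 4)*(b^2 - 16) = (b - 4)^2*(b + 4)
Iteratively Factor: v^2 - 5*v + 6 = (v - 2)*(v - 3)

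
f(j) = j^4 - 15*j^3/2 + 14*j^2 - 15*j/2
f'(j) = 4*j^3 - 45*j^2/2 + 28*j - 15/2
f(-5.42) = 2509.04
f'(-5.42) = -1457.11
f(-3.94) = 946.58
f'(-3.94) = -711.75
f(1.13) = 0.21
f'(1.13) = 1.18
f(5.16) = 12.57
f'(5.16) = 87.46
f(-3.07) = 460.81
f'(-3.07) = -421.26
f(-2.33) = 217.82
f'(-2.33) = -245.49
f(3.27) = -22.73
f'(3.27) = -16.67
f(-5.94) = 3355.34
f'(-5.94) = -1806.04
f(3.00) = -18.00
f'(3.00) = -18.00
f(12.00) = 9702.00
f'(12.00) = 4000.50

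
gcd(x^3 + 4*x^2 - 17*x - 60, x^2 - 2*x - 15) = x + 3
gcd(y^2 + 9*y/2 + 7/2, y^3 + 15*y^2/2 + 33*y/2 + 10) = y + 1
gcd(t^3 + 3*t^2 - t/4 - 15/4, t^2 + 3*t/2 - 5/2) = t^2 + 3*t/2 - 5/2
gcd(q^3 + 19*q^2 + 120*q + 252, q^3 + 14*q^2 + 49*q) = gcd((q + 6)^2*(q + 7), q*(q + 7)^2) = q + 7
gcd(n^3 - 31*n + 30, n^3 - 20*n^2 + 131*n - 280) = n - 5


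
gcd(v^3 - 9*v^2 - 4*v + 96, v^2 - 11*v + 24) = v - 8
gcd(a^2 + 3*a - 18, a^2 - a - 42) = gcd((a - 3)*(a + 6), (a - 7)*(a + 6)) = a + 6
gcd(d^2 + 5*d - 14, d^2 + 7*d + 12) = 1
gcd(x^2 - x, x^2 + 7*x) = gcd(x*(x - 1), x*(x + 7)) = x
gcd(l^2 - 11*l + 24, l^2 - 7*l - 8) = l - 8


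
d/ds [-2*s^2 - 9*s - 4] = -4*s - 9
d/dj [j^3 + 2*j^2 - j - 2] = 3*j^2 + 4*j - 1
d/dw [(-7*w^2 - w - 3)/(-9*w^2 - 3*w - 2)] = (12*w^2 - 26*w - 7)/(81*w^4 + 54*w^3 + 45*w^2 + 12*w + 4)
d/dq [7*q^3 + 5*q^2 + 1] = q*(21*q + 10)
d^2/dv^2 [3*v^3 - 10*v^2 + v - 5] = 18*v - 20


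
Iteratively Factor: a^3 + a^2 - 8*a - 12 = (a - 3)*(a^2 + 4*a + 4) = (a - 3)*(a + 2)*(a + 2)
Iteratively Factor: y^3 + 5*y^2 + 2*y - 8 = (y + 2)*(y^2 + 3*y - 4) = (y + 2)*(y + 4)*(y - 1)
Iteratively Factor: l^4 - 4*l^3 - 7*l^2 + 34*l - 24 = (l + 3)*(l^3 - 7*l^2 + 14*l - 8) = (l - 4)*(l + 3)*(l^2 - 3*l + 2) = (l - 4)*(l - 1)*(l + 3)*(l - 2)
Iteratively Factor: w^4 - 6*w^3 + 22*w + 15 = (w - 3)*(w^3 - 3*w^2 - 9*w - 5) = (w - 3)*(w + 1)*(w^2 - 4*w - 5) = (w - 5)*(w - 3)*(w + 1)*(w + 1)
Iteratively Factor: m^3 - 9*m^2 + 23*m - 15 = (m - 1)*(m^2 - 8*m + 15) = (m - 3)*(m - 1)*(m - 5)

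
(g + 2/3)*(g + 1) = g^2 + 5*g/3 + 2/3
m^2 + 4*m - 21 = (m - 3)*(m + 7)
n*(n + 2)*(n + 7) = n^3 + 9*n^2 + 14*n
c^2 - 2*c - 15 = (c - 5)*(c + 3)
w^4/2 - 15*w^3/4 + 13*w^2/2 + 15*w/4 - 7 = (w/2 + 1/2)*(w - 4)*(w - 7/2)*(w - 1)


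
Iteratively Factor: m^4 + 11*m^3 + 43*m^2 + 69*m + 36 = (m + 3)*(m^3 + 8*m^2 + 19*m + 12) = (m + 3)^2*(m^2 + 5*m + 4) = (m + 1)*(m + 3)^2*(m + 4)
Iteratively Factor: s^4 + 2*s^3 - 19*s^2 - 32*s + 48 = (s - 1)*(s^3 + 3*s^2 - 16*s - 48) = (s - 1)*(s + 3)*(s^2 - 16) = (s - 4)*(s - 1)*(s + 3)*(s + 4)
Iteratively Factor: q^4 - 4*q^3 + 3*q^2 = (q - 3)*(q^3 - q^2) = q*(q - 3)*(q^2 - q) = q^2*(q - 3)*(q - 1)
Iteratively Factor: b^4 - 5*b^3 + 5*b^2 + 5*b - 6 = (b - 1)*(b^3 - 4*b^2 + b + 6) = (b - 2)*(b - 1)*(b^2 - 2*b - 3) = (b - 2)*(b - 1)*(b + 1)*(b - 3)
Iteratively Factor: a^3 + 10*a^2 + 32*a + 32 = (a + 2)*(a^2 + 8*a + 16) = (a + 2)*(a + 4)*(a + 4)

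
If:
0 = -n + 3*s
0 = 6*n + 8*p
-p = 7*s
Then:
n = 0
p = 0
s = 0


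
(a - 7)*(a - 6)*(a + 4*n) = a^3 + 4*a^2*n - 13*a^2 - 52*a*n + 42*a + 168*n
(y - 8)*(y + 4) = y^2 - 4*y - 32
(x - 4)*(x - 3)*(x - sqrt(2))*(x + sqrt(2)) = x^4 - 7*x^3 + 10*x^2 + 14*x - 24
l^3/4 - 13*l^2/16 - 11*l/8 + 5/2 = (l/4 + 1/2)*(l - 4)*(l - 5/4)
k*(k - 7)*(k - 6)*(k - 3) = k^4 - 16*k^3 + 81*k^2 - 126*k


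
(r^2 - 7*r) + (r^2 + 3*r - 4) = 2*r^2 - 4*r - 4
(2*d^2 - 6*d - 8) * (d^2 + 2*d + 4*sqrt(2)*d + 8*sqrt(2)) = 2*d^4 - 2*d^3 + 8*sqrt(2)*d^3 - 20*d^2 - 8*sqrt(2)*d^2 - 80*sqrt(2)*d - 16*d - 64*sqrt(2)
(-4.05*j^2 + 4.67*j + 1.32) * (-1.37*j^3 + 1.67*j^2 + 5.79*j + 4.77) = 5.5485*j^5 - 13.1614*j^4 - 17.459*j^3 + 9.9252*j^2 + 29.9187*j + 6.2964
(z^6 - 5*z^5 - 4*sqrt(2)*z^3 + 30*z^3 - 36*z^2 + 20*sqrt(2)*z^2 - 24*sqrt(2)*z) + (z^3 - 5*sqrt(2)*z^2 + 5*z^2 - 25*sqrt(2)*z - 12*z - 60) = z^6 - 5*z^5 - 4*sqrt(2)*z^3 + 31*z^3 - 31*z^2 + 15*sqrt(2)*z^2 - 49*sqrt(2)*z - 12*z - 60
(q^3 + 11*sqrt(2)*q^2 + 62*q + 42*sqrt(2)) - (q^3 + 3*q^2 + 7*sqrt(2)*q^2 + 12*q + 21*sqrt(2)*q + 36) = -3*q^2 + 4*sqrt(2)*q^2 - 21*sqrt(2)*q + 50*q - 36 + 42*sqrt(2)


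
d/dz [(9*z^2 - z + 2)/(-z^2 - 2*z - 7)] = (-19*z^2 - 122*z + 11)/(z^4 + 4*z^3 + 18*z^2 + 28*z + 49)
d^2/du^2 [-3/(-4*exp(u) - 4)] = 3*(exp(u) - 1)*exp(u)/(4*(exp(u) + 1)^3)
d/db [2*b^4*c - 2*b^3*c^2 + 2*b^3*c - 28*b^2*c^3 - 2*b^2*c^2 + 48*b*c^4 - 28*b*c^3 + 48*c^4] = 2*c*(4*b^3 - 3*b^2*c + 3*b^2 - 28*b*c^2 - 2*b*c + 24*c^3 - 14*c^2)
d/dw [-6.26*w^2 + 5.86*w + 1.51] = 5.86 - 12.52*w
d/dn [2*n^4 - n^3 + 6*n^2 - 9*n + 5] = 8*n^3 - 3*n^2 + 12*n - 9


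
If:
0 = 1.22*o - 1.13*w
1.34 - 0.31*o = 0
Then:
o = 4.32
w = 4.67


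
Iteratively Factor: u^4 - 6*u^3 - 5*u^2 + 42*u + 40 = (u + 2)*(u^3 - 8*u^2 + 11*u + 20) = (u - 5)*(u + 2)*(u^2 - 3*u - 4) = (u - 5)*(u + 1)*(u + 2)*(u - 4)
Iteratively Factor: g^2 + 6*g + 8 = (g + 4)*(g + 2)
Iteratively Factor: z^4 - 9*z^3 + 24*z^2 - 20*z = (z - 2)*(z^3 - 7*z^2 + 10*z) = (z - 5)*(z - 2)*(z^2 - 2*z) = z*(z - 5)*(z - 2)*(z - 2)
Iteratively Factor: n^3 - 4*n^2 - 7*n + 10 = (n - 1)*(n^2 - 3*n - 10) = (n - 5)*(n - 1)*(n + 2)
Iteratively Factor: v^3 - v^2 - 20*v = (v)*(v^2 - v - 20) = v*(v + 4)*(v - 5)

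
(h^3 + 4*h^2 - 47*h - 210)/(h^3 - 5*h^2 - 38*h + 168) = (h + 5)/(h - 4)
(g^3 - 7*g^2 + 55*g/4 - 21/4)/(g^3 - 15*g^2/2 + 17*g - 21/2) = (g - 1/2)/(g - 1)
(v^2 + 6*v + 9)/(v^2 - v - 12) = (v + 3)/(v - 4)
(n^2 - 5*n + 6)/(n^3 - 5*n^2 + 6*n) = 1/n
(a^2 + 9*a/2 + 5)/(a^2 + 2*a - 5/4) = 2*(a + 2)/(2*a - 1)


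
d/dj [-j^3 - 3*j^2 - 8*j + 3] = -3*j^2 - 6*j - 8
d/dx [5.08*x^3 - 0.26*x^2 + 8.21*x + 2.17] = 15.24*x^2 - 0.52*x + 8.21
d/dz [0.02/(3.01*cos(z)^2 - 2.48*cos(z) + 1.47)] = (0.1204*cos(z) - 0.0496)*sin(z)/(3.01*cos(z)^2 - 2.48*cos(z) + 1.47)^2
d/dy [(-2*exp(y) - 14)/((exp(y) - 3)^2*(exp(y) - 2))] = 2*(-(exp(y) - 3)*(exp(y) - 2) + (exp(y) - 3)*(exp(y) + 7) + 2*(exp(y) - 2)*(exp(y) + 7))*exp(y)/((exp(y) - 3)^3*(exp(y) - 2)^2)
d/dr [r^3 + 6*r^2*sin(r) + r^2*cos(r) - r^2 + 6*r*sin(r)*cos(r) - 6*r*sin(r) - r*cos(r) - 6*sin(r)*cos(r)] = -r^2*sin(r) + 6*r^2*cos(r) + 3*r^2 + 13*r*sin(r) - 4*r*cos(r) + 6*r*cos(2*r) - 2*r - 6*sin(r) + 3*sin(2*r) - cos(r) - 6*cos(2*r)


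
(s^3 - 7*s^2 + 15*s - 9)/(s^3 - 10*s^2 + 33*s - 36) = (s - 1)/(s - 4)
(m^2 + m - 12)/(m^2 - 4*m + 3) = (m + 4)/(m - 1)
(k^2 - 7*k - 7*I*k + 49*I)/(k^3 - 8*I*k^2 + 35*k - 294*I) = (k - 7)/(k^2 - I*k + 42)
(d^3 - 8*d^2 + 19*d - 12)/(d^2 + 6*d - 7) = (d^2 - 7*d + 12)/(d + 7)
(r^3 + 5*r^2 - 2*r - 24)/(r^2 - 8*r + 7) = (r^3 + 5*r^2 - 2*r - 24)/(r^2 - 8*r + 7)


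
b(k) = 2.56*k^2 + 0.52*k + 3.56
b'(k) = 5.12*k + 0.52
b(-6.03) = 93.51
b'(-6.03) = -30.35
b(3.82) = 42.90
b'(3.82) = 20.08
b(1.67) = 11.57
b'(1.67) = 9.07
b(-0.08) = 3.53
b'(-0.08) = 0.11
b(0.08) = 3.62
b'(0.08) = 0.93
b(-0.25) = 3.59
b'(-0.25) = -0.76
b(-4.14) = 45.28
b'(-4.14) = -20.68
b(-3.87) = 39.89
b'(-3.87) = -19.29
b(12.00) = 378.44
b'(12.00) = 61.96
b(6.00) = 98.84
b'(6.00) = 31.24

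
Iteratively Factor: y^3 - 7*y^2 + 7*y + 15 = (y + 1)*(y^2 - 8*y + 15) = (y - 5)*(y + 1)*(y - 3)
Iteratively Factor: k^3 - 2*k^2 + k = (k)*(k^2 - 2*k + 1) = k*(k - 1)*(k - 1)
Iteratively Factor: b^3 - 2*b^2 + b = (b - 1)*(b^2 - b) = (b - 1)^2*(b)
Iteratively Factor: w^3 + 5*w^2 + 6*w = (w + 3)*(w^2 + 2*w) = (w + 2)*(w + 3)*(w)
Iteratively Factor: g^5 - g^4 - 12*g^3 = (g + 3)*(g^4 - 4*g^3) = g*(g + 3)*(g^3 - 4*g^2) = g*(g - 4)*(g + 3)*(g^2) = g^2*(g - 4)*(g + 3)*(g)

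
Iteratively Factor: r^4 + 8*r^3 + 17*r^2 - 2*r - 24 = (r - 1)*(r^3 + 9*r^2 + 26*r + 24) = (r - 1)*(r + 3)*(r^2 + 6*r + 8) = (r - 1)*(r + 3)*(r + 4)*(r + 2)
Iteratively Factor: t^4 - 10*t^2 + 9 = (t - 1)*(t^3 + t^2 - 9*t - 9) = (t - 1)*(t + 1)*(t^2 - 9) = (t - 1)*(t + 1)*(t + 3)*(t - 3)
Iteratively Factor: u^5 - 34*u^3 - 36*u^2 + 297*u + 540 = (u + 3)*(u^4 - 3*u^3 - 25*u^2 + 39*u + 180) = (u + 3)^2*(u^3 - 6*u^2 - 7*u + 60) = (u - 4)*(u + 3)^2*(u^2 - 2*u - 15) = (u - 5)*(u - 4)*(u + 3)^2*(u + 3)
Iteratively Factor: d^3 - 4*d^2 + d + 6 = (d - 3)*(d^2 - d - 2) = (d - 3)*(d - 2)*(d + 1)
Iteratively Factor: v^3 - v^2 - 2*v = (v + 1)*(v^2 - 2*v) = (v - 2)*(v + 1)*(v)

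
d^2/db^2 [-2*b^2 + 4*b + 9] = -4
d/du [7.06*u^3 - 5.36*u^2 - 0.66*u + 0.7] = 21.18*u^2 - 10.72*u - 0.66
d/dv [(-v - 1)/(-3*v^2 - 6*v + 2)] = (3*v^2 + 6*v - 6*(v + 1)^2 - 2)/(3*v^2 + 6*v - 2)^2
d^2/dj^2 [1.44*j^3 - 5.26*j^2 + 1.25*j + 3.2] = 8.64*j - 10.52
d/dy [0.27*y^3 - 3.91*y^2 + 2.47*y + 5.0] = 0.81*y^2 - 7.82*y + 2.47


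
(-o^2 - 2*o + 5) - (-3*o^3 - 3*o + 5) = 3*o^3 - o^2 + o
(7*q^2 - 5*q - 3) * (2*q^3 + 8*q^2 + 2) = 14*q^5 + 46*q^4 - 46*q^3 - 10*q^2 - 10*q - 6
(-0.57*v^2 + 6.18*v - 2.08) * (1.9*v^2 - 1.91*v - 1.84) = -1.083*v^4 + 12.8307*v^3 - 14.707*v^2 - 7.3984*v + 3.8272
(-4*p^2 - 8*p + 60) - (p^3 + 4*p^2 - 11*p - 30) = -p^3 - 8*p^2 + 3*p + 90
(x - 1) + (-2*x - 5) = -x - 6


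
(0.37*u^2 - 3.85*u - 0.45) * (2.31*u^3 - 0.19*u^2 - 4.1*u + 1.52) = 0.8547*u^5 - 8.9638*u^4 - 1.825*u^3 + 16.4329*u^2 - 4.007*u - 0.684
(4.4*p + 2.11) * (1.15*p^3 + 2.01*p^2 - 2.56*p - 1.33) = 5.06*p^4 + 11.2705*p^3 - 7.0229*p^2 - 11.2536*p - 2.8063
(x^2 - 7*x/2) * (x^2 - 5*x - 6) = x^4 - 17*x^3/2 + 23*x^2/2 + 21*x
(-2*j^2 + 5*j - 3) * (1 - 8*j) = 16*j^3 - 42*j^2 + 29*j - 3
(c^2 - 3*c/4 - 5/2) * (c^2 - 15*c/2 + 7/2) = c^4 - 33*c^3/4 + 53*c^2/8 + 129*c/8 - 35/4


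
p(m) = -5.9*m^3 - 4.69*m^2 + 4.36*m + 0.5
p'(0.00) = 4.36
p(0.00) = 0.50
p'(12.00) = -2657.00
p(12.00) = -10817.74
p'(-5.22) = -428.97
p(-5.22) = 689.14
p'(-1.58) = -25.01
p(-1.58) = 5.17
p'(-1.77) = -34.49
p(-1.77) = 10.81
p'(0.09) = 3.37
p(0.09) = 0.85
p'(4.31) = -364.86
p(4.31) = -540.20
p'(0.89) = -18.01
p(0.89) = -3.49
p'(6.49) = -802.04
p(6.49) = -1781.57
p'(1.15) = -29.84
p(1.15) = -9.66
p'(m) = -17.7*m^2 - 9.38*m + 4.36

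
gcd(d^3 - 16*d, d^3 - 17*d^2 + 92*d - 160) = d - 4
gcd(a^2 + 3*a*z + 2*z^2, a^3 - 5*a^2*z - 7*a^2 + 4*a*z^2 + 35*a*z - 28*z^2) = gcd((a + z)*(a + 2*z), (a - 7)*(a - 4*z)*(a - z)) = 1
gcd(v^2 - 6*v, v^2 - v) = v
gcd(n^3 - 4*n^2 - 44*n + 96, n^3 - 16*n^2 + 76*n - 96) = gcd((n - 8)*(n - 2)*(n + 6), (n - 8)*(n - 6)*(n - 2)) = n^2 - 10*n + 16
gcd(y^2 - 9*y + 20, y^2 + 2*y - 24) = y - 4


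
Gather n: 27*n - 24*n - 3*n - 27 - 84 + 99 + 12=0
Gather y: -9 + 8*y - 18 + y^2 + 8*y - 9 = y^2 + 16*y - 36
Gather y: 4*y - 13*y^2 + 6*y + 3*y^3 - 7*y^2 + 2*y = 3*y^3 - 20*y^2 + 12*y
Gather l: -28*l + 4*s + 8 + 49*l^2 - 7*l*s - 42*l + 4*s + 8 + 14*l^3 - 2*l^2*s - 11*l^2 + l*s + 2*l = 14*l^3 + l^2*(38 - 2*s) + l*(-6*s - 68) + 8*s + 16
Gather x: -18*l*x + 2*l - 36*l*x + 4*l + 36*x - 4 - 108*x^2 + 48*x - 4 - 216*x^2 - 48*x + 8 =6*l - 324*x^2 + x*(36 - 54*l)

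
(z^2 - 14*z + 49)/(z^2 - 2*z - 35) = (z - 7)/(z + 5)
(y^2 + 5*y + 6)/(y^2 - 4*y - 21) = (y + 2)/(y - 7)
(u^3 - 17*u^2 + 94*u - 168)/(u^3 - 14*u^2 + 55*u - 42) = (u - 4)/(u - 1)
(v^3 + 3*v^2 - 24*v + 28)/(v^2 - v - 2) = (v^2 + 5*v - 14)/(v + 1)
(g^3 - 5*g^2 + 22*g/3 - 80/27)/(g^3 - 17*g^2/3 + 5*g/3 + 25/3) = (9*g^2 - 30*g + 16)/(9*(g^2 - 4*g - 5))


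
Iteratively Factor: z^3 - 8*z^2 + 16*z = (z)*(z^2 - 8*z + 16) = z*(z - 4)*(z - 4)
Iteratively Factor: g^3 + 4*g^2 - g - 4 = (g - 1)*(g^2 + 5*g + 4) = (g - 1)*(g + 1)*(g + 4)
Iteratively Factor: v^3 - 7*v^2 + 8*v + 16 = (v - 4)*(v^2 - 3*v - 4) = (v - 4)*(v + 1)*(v - 4)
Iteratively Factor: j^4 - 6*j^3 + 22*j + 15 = (j + 1)*(j^3 - 7*j^2 + 7*j + 15) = (j - 3)*(j + 1)*(j^2 - 4*j - 5) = (j - 5)*(j - 3)*(j + 1)*(j + 1)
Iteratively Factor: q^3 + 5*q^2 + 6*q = (q + 3)*(q^2 + 2*q) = q*(q + 3)*(q + 2)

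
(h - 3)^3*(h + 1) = h^4 - 8*h^3 + 18*h^2 - 27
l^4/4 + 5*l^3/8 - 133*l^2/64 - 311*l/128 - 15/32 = (l/4 + 1)*(l - 5/2)*(l + 1/4)*(l + 3/4)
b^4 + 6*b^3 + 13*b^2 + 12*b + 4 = (b + 1)^2*(b + 2)^2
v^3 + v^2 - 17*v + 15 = (v - 3)*(v - 1)*(v + 5)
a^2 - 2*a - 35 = (a - 7)*(a + 5)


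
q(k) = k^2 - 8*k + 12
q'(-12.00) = -32.00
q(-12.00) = 252.00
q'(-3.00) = -14.00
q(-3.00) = 45.00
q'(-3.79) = -15.58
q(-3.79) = 56.68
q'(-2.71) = -13.42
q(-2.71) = 41.02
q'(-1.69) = -11.38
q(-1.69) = 28.38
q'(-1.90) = -11.80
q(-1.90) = 30.81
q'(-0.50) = -9.00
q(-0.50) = 16.25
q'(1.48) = -5.04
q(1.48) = 2.35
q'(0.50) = -7.00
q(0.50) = 8.25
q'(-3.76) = -15.52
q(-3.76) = 56.22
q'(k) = 2*k - 8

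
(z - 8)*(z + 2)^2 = z^3 - 4*z^2 - 28*z - 32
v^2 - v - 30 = (v - 6)*(v + 5)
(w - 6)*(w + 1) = w^2 - 5*w - 6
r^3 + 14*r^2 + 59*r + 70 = (r + 2)*(r + 5)*(r + 7)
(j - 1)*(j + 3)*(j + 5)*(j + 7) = j^4 + 14*j^3 + 56*j^2 + 34*j - 105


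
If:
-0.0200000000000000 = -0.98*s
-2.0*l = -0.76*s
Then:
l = 0.01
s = 0.02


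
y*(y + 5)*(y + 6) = y^3 + 11*y^2 + 30*y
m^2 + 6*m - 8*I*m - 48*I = (m + 6)*(m - 8*I)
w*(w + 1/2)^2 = w^3 + w^2 + w/4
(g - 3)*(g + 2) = g^2 - g - 6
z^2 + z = z*(z + 1)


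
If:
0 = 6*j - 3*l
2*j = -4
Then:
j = -2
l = -4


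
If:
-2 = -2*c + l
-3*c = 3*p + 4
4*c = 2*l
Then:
No Solution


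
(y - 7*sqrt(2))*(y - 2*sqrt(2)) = y^2 - 9*sqrt(2)*y + 28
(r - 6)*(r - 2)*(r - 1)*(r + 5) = r^4 - 4*r^3 - 25*r^2 + 88*r - 60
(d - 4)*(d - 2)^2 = d^3 - 8*d^2 + 20*d - 16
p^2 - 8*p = p*(p - 8)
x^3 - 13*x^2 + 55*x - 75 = (x - 5)^2*(x - 3)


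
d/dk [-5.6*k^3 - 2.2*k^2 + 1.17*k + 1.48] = -16.8*k^2 - 4.4*k + 1.17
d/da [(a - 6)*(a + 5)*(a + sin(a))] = (a - 6)*(a + 5)*(cos(a) + 1) + (a - 6)*(a + sin(a)) + (a + 5)*(a + sin(a))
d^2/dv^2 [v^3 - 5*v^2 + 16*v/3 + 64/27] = 6*v - 10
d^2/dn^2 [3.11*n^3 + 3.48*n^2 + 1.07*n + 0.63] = 18.66*n + 6.96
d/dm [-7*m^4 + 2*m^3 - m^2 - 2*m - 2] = -28*m^3 + 6*m^2 - 2*m - 2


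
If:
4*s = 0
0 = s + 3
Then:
No Solution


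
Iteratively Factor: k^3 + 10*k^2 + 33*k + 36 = (k + 4)*(k^2 + 6*k + 9) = (k + 3)*(k + 4)*(k + 3)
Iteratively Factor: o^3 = (o)*(o^2) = o^2*(o)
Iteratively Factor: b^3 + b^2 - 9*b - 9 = (b + 3)*(b^2 - 2*b - 3) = (b + 1)*(b + 3)*(b - 3)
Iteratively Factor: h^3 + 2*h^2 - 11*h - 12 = (h - 3)*(h^2 + 5*h + 4) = (h - 3)*(h + 1)*(h + 4)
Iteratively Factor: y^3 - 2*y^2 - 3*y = (y - 3)*(y^2 + y) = y*(y - 3)*(y + 1)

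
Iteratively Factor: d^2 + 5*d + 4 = (d + 1)*(d + 4)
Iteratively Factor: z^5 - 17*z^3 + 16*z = (z - 4)*(z^4 + 4*z^3 - z^2 - 4*z) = z*(z - 4)*(z^3 + 4*z^2 - z - 4) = z*(z - 4)*(z - 1)*(z^2 + 5*z + 4) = z*(z - 4)*(z - 1)*(z + 4)*(z + 1)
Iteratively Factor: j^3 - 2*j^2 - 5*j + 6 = (j + 2)*(j^2 - 4*j + 3) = (j - 3)*(j + 2)*(j - 1)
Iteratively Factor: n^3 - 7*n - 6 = (n + 1)*(n^2 - n - 6) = (n - 3)*(n + 1)*(n + 2)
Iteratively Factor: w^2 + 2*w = (w)*(w + 2)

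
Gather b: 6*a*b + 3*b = b*(6*a + 3)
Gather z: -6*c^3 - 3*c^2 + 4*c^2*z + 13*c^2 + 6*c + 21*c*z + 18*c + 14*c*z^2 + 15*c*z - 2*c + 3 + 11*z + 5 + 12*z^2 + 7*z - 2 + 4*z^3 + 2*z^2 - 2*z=-6*c^3 + 10*c^2 + 22*c + 4*z^3 + z^2*(14*c + 14) + z*(4*c^2 + 36*c + 16) + 6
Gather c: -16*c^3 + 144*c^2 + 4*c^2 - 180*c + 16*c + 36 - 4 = -16*c^3 + 148*c^2 - 164*c + 32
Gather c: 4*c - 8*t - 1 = 4*c - 8*t - 1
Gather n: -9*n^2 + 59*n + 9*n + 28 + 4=-9*n^2 + 68*n + 32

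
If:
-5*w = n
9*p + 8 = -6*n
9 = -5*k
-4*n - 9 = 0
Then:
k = -9/5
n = -9/4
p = 11/18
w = 9/20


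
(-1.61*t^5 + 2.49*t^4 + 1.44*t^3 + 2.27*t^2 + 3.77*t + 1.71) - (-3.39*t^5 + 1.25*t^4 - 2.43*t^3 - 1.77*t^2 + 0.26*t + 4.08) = 1.78*t^5 + 1.24*t^4 + 3.87*t^3 + 4.04*t^2 + 3.51*t - 2.37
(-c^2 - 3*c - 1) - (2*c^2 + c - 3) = -3*c^2 - 4*c + 2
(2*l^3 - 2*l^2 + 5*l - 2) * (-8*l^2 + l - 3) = -16*l^5 + 18*l^4 - 48*l^3 + 27*l^2 - 17*l + 6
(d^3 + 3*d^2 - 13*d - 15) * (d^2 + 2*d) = d^5 + 5*d^4 - 7*d^3 - 41*d^2 - 30*d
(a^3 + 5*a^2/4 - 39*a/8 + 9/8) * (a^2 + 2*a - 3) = a^5 + 13*a^4/4 - 43*a^3/8 - 99*a^2/8 + 135*a/8 - 27/8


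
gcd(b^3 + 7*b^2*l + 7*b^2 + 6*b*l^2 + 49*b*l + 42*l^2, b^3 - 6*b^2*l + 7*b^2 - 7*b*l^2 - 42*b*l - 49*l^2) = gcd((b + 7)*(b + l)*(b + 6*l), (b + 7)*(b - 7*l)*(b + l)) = b^2 + b*l + 7*b + 7*l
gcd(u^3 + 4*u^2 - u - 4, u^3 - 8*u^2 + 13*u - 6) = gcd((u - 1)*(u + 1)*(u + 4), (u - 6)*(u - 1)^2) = u - 1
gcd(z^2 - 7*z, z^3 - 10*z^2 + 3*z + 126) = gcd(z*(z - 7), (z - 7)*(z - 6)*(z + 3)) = z - 7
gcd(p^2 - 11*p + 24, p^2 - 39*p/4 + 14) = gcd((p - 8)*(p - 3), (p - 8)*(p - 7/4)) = p - 8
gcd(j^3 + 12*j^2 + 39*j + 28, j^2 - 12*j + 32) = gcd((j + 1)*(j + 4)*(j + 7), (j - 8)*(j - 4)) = 1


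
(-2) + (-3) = -5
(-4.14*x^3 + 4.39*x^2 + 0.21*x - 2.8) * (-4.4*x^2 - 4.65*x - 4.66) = 18.216*x^5 - 0.0649999999999977*x^4 - 2.0451*x^3 - 9.1139*x^2 + 12.0414*x + 13.048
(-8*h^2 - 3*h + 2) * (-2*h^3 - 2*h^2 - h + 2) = 16*h^5 + 22*h^4 + 10*h^3 - 17*h^2 - 8*h + 4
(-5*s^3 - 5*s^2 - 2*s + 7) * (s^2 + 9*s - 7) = -5*s^5 - 50*s^4 - 12*s^3 + 24*s^2 + 77*s - 49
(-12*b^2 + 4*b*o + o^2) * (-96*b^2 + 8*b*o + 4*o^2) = 1152*b^4 - 480*b^3*o - 112*b^2*o^2 + 24*b*o^3 + 4*o^4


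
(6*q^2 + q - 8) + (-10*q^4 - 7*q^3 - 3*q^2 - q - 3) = -10*q^4 - 7*q^3 + 3*q^2 - 11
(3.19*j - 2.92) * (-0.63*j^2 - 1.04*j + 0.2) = -2.0097*j^3 - 1.478*j^2 + 3.6748*j - 0.584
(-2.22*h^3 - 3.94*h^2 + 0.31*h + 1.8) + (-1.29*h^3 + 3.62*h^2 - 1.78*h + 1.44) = -3.51*h^3 - 0.32*h^2 - 1.47*h + 3.24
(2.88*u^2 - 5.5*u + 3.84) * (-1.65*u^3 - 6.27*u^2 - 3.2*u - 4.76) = -4.752*u^5 - 8.9826*u^4 + 18.933*u^3 - 20.1856*u^2 + 13.892*u - 18.2784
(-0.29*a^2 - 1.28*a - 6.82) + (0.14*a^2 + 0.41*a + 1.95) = -0.15*a^2 - 0.87*a - 4.87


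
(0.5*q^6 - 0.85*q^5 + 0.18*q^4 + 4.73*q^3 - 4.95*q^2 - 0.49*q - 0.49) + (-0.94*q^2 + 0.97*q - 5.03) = 0.5*q^6 - 0.85*q^5 + 0.18*q^4 + 4.73*q^3 - 5.89*q^2 + 0.48*q - 5.52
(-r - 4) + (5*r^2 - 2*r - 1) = 5*r^2 - 3*r - 5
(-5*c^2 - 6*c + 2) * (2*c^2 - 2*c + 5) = -10*c^4 - 2*c^3 - 9*c^2 - 34*c + 10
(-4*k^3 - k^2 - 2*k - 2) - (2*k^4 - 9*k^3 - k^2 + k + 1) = -2*k^4 + 5*k^3 - 3*k - 3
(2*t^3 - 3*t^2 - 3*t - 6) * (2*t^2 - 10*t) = 4*t^5 - 26*t^4 + 24*t^3 + 18*t^2 + 60*t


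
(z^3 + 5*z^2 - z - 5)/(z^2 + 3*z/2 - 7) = 2*(z^3 + 5*z^2 - z - 5)/(2*z^2 + 3*z - 14)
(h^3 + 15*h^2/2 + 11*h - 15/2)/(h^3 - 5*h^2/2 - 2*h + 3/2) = (h^2 + 8*h + 15)/(h^2 - 2*h - 3)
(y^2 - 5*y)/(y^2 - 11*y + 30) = y/(y - 6)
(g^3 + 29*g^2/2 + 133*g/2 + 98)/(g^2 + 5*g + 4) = (2*g^2 + 21*g + 49)/(2*(g + 1))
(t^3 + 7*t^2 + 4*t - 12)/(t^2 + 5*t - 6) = t + 2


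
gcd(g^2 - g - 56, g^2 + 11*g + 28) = g + 7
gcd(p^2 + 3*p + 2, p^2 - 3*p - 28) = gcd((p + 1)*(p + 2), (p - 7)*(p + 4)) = 1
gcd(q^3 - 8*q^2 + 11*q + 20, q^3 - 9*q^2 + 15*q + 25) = q^2 - 4*q - 5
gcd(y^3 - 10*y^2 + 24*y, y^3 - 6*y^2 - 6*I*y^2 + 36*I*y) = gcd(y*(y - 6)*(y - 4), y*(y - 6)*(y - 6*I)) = y^2 - 6*y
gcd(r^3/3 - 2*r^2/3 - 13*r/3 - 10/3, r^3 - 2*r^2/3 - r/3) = 1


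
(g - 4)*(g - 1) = g^2 - 5*g + 4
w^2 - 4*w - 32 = (w - 8)*(w + 4)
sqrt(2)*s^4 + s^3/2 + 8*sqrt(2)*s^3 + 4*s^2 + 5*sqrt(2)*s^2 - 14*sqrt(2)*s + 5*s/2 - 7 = (s - 1)*(s + 2)*(s + 7)*(sqrt(2)*s + 1/2)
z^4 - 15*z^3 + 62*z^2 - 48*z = z*(z - 8)*(z - 6)*(z - 1)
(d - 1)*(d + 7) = d^2 + 6*d - 7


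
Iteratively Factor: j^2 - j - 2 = (j + 1)*(j - 2)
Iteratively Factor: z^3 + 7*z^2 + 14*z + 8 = (z + 1)*(z^2 + 6*z + 8) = (z + 1)*(z + 2)*(z + 4)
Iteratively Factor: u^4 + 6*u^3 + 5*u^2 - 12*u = (u + 3)*(u^3 + 3*u^2 - 4*u) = (u + 3)*(u + 4)*(u^2 - u) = u*(u + 3)*(u + 4)*(u - 1)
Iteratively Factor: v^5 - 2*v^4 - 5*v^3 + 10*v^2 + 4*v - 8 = (v - 2)*(v^4 - 5*v^2 + 4) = (v - 2)^2*(v^3 + 2*v^2 - v - 2) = (v - 2)^2*(v - 1)*(v^2 + 3*v + 2) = (v - 2)^2*(v - 1)*(v + 2)*(v + 1)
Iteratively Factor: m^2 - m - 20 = (m + 4)*(m - 5)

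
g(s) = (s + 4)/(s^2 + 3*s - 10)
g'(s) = (-2*s - 3)*(s + 4)/(s^2 + 3*s - 10)^2 + 1/(s^2 + 3*s - 10) = (s^2 + 3*s - (s + 4)*(2*s + 3) - 10)/(s^2 + 3*s - 10)^2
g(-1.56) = -0.20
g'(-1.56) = -0.08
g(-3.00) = -0.10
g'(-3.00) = -0.07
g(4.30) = 0.39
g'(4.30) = -0.16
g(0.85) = -0.72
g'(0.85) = -0.65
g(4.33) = 0.38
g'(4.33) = -0.16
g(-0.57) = -0.30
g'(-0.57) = -0.14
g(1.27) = -1.15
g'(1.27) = -1.61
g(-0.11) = -0.38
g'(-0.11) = -0.20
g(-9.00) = -0.11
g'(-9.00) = -0.02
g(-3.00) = -0.10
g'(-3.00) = -0.07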